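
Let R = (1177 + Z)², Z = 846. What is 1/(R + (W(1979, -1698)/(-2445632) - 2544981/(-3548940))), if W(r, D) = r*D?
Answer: 361641717920/1480029974436549283 ≈ 2.4435e-7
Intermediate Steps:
W(r, D) = D*r
R = 4092529 (R = (1177 + 846)² = 2023² = 4092529)
1/(R + (W(1979, -1698)/(-2445632) - 2544981/(-3548940))) = 1/(4092529 + (-1698*1979/(-2445632) - 2544981/(-3548940))) = 1/(4092529 + (-3360342*(-1/2445632) - 2544981*(-1/3548940))) = 1/(4092529 + (1680171/1222816 + 848327/1182980)) = 1/(4092529 + 756239129603/361641717920) = 1/(1480029974436549283/361641717920) = 361641717920/1480029974436549283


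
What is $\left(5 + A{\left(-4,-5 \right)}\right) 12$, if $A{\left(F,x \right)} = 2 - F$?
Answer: $132$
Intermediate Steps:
$\left(5 + A{\left(-4,-5 \right)}\right) 12 = \left(5 + \left(2 - -4\right)\right) 12 = \left(5 + \left(2 + 4\right)\right) 12 = \left(5 + 6\right) 12 = 11 \cdot 12 = 132$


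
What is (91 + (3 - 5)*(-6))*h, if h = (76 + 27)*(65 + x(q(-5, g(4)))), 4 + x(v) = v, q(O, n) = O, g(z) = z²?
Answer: 594104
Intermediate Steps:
x(v) = -4 + v
h = 5768 (h = (76 + 27)*(65 + (-4 - 5)) = 103*(65 - 9) = 103*56 = 5768)
(91 + (3 - 5)*(-6))*h = (91 + (3 - 5)*(-6))*5768 = (91 - 2*(-6))*5768 = (91 + 12)*5768 = 103*5768 = 594104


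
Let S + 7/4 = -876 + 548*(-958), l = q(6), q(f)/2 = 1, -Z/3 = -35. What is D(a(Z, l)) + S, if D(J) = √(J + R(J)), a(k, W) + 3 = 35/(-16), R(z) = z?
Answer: -2103447/4 + I*√166/4 ≈ -5.2586e+5 + 3.221*I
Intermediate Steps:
Z = 105 (Z = -3*(-35) = 105)
q(f) = 2 (q(f) = 2*1 = 2)
l = 2
a(k, W) = -83/16 (a(k, W) = -3 + 35/(-16) = -3 + 35*(-1/16) = -3 - 35/16 = -83/16)
D(J) = √2*√J (D(J) = √(J + J) = √(2*J) = √2*√J)
S = -2103447/4 (S = -7/4 + (-876 + 548*(-958)) = -7/4 + (-876 - 524984) = -7/4 - 525860 = -2103447/4 ≈ -5.2586e+5)
D(a(Z, l)) + S = √2*√(-83/16) - 2103447/4 = √2*(I*√83/4) - 2103447/4 = I*√166/4 - 2103447/4 = -2103447/4 + I*√166/4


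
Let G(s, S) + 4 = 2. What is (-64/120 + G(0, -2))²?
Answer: 1444/225 ≈ 6.4178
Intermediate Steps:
G(s, S) = -2 (G(s, S) = -4 + 2 = -2)
(-64/120 + G(0, -2))² = (-64/120 - 2)² = (-64*1/120 - 2)² = (-8/15 - 2)² = (-38/15)² = 1444/225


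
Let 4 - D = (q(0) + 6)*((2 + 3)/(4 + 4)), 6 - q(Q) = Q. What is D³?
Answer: -343/8 ≈ -42.875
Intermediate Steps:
q(Q) = 6 - Q
D = -7/2 (D = 4 - ((6 - 1*0) + 6)*(2 + 3)/(4 + 4) = 4 - ((6 + 0) + 6)*5/8 = 4 - (6 + 6)*5*(⅛) = 4 - 12*5/8 = 4 - 1*15/2 = 4 - 15/2 = -7/2 ≈ -3.5000)
D³ = (-7/2)³ = -343/8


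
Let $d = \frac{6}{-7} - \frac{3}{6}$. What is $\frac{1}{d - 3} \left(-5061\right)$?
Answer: $\frac{70854}{61} \approx 1161.5$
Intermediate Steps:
$d = - \frac{19}{14}$ ($d = 6 \left(- \frac{1}{7}\right) - \frac{1}{2} = - \frac{6}{7} - \frac{1}{2} = - \frac{19}{14} \approx -1.3571$)
$\frac{1}{d - 3} \left(-5061\right) = \frac{1}{- \frac{19}{14} - 3} \left(-5061\right) = \frac{1}{- \frac{61}{14}} \left(-5061\right) = \left(- \frac{14}{61}\right) \left(-5061\right) = \frac{70854}{61}$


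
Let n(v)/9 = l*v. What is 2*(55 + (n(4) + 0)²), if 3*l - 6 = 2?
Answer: 18542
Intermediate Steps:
l = 8/3 (l = 2 + (⅓)*2 = 2 + ⅔ = 8/3 ≈ 2.6667)
n(v) = 24*v (n(v) = 9*(8*v/3) = 24*v)
2*(55 + (n(4) + 0)²) = 2*(55 + (24*4 + 0)²) = 2*(55 + (96 + 0)²) = 2*(55 + 96²) = 2*(55 + 9216) = 2*9271 = 18542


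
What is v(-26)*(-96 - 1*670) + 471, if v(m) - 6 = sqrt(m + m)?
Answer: -4125 - 1532*I*sqrt(13) ≈ -4125.0 - 5523.7*I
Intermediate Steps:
v(m) = 6 + sqrt(2)*sqrt(m) (v(m) = 6 + sqrt(m + m) = 6 + sqrt(2*m) = 6 + sqrt(2)*sqrt(m))
v(-26)*(-96 - 1*670) + 471 = (6 + sqrt(2)*sqrt(-26))*(-96 - 1*670) + 471 = (6 + sqrt(2)*(I*sqrt(26)))*(-96 - 670) + 471 = (6 + 2*I*sqrt(13))*(-766) + 471 = (-4596 - 1532*I*sqrt(13)) + 471 = -4125 - 1532*I*sqrt(13)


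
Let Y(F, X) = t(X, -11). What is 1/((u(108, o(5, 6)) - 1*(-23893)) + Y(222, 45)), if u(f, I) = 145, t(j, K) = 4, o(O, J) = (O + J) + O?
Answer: 1/24042 ≈ 4.1594e-5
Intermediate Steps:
o(O, J) = J + 2*O (o(O, J) = (J + O) + O = J + 2*O)
Y(F, X) = 4
1/((u(108, o(5, 6)) - 1*(-23893)) + Y(222, 45)) = 1/((145 - 1*(-23893)) + 4) = 1/((145 + 23893) + 4) = 1/(24038 + 4) = 1/24042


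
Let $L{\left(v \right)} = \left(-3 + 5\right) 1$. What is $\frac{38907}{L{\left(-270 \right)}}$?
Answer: $\frac{38907}{2} \approx 19454.0$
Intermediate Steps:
$L{\left(v \right)} = 2$ ($L{\left(v \right)} = 2 \cdot 1 = 2$)
$\frac{38907}{L{\left(-270 \right)}} = \frac{38907}{2}$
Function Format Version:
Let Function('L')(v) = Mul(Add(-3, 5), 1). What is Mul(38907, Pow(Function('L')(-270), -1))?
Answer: Rational(38907, 2) ≈ 19454.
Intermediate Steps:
Function('L')(v) = 2 (Function('L')(v) = Mul(2, 1) = 2)
Mul(38907, Pow(Function('L')(-270), -1)) = Mul(38907, Pow(2, -1)) = Mul(38907, Rational(1, 2)) = Rational(38907, 2)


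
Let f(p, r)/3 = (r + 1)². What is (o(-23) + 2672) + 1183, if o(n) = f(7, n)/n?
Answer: 87213/23 ≈ 3791.9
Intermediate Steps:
f(p, r) = 3*(1 + r)² (f(p, r) = 3*(r + 1)² = 3*(1 + r)²)
o(n) = 3*(1 + n)²/n (o(n) = (3*(1 + n)²)/n = 3*(1 + n)²/n)
(o(-23) + 2672) + 1183 = (3*(1 - 23)²/(-23) + 2672) + 1183 = (3*(-1/23)*(-22)² + 2672) + 1183 = (3*(-1/23)*484 + 2672) + 1183 = (-1452/23 + 2672) + 1183 = 60004/23 + 1183 = 87213/23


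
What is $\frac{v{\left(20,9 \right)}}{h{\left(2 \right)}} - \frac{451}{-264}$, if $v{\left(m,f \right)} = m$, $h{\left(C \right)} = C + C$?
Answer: $\frac{161}{24} \approx 6.7083$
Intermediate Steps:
$h{\left(C \right)} = 2 C$
$\frac{v{\left(20,9 \right)}}{h{\left(2 \right)}} - \frac{451}{-264} = \frac{20}{2 \cdot 2} - \frac{451}{-264} = \frac{20}{4} - - \frac{41}{24} = 20 \cdot \frac{1}{4} + \frac{41}{24} = 5 + \frac{41}{24} = \frac{161}{24}$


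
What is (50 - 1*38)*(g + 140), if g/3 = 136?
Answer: 6576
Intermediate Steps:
g = 408 (g = 3*136 = 408)
(50 - 1*38)*(g + 140) = (50 - 1*38)*(408 + 140) = (50 - 38)*548 = 12*548 = 6576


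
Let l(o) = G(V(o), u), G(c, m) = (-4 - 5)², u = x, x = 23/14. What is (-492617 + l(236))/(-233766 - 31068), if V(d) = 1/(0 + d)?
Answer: 246268/132417 ≈ 1.8598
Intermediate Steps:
x = 23/14 (x = 23*(1/14) = 23/14 ≈ 1.6429)
u = 23/14 ≈ 1.6429
V(d) = 1/d
G(c, m) = 81 (G(c, m) = (-9)² = 81)
l(o) = 81
(-492617 + l(236))/(-233766 - 31068) = (-492617 + 81)/(-233766 - 31068) = -492536/(-264834) = -492536*(-1/264834) = 246268/132417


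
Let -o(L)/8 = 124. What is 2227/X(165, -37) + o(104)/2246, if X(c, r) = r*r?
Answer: 1821897/1537387 ≈ 1.1851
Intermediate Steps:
X(c, r) = r²
o(L) = -992 (o(L) = -8*124 = -992)
2227/X(165, -37) + o(104)/2246 = 2227/((-37)²) - 992/2246 = 2227/1369 - 992*1/2246 = 2227*(1/1369) - 496/1123 = 2227/1369 - 496/1123 = 1821897/1537387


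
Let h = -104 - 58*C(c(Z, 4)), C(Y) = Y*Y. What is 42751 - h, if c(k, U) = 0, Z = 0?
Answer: 42855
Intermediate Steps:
C(Y) = Y²
h = -104 (h = -104 - 58*0² = -104 - 58*0 = -104 + 0 = -104)
42751 - h = 42751 - 1*(-104) = 42751 + 104 = 42855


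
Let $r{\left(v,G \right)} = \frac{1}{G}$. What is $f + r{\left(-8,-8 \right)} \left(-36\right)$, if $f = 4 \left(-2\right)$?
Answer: $- \frac{7}{2} \approx -3.5$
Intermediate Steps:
$f = -8$
$f + r{\left(-8,-8 \right)} \left(-36\right) = -8 + \frac{1}{-8} \left(-36\right) = -8 - - \frac{9}{2} = -8 + \frac{9}{2} = - \frac{7}{2}$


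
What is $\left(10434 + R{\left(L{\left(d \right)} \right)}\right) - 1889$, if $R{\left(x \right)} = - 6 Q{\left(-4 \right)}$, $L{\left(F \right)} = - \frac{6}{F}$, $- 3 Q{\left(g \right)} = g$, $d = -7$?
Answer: $8537$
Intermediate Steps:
$Q{\left(g \right)} = - \frac{g}{3}$
$R{\left(x \right)} = -8$ ($R{\left(x \right)} = - 6 \left(\left(- \frac{1}{3}\right) \left(-4\right)\right) = \left(-6\right) \frac{4}{3} = -8$)
$\left(10434 + R{\left(L{\left(d \right)} \right)}\right) - 1889 = \left(10434 - 8\right) - 1889 = 10426 - 1889 = 8537$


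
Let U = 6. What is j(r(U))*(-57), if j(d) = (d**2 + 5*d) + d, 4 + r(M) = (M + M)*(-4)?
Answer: -136344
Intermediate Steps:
r(M) = -4 - 8*M (r(M) = -4 + (M + M)*(-4) = -4 + (2*M)*(-4) = -4 - 8*M)
j(d) = d**2 + 6*d
j(r(U))*(-57) = ((-4 - 8*6)*(6 + (-4 - 8*6)))*(-57) = ((-4 - 48)*(6 + (-4 - 48)))*(-57) = -52*(6 - 52)*(-57) = -52*(-46)*(-57) = 2392*(-57) = -136344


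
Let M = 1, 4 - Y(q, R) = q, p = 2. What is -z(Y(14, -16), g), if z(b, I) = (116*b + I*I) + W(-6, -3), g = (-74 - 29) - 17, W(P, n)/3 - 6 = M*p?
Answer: -13264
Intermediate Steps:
Y(q, R) = 4 - q
W(P, n) = 24 (W(P, n) = 18 + 3*(1*2) = 18 + 3*2 = 18 + 6 = 24)
g = -120 (g = -103 - 17 = -120)
z(b, I) = 24 + I**2 + 116*b (z(b, I) = (116*b + I*I) + 24 = (116*b + I**2) + 24 = (I**2 + 116*b) + 24 = 24 + I**2 + 116*b)
-z(Y(14, -16), g) = -(24 + (-120)**2 + 116*(4 - 1*14)) = -(24 + 14400 + 116*(4 - 14)) = -(24 + 14400 + 116*(-10)) = -(24 + 14400 - 1160) = -1*13264 = -13264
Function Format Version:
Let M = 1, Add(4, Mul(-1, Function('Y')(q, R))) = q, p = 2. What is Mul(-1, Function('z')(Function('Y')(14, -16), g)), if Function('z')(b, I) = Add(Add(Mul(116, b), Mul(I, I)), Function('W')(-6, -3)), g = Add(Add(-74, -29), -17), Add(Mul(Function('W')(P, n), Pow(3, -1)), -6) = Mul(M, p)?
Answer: -13264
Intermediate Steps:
Function('Y')(q, R) = Add(4, Mul(-1, q))
Function('W')(P, n) = 24 (Function('W')(P, n) = Add(18, Mul(3, Mul(1, 2))) = Add(18, Mul(3, 2)) = Add(18, 6) = 24)
g = -120 (g = Add(-103, -17) = -120)
Function('z')(b, I) = Add(24, Pow(I, 2), Mul(116, b)) (Function('z')(b, I) = Add(Add(Mul(116, b), Mul(I, I)), 24) = Add(Add(Mul(116, b), Pow(I, 2)), 24) = Add(Add(Pow(I, 2), Mul(116, b)), 24) = Add(24, Pow(I, 2), Mul(116, b)))
Mul(-1, Function('z')(Function('Y')(14, -16), g)) = Mul(-1, Add(24, Pow(-120, 2), Mul(116, Add(4, Mul(-1, 14))))) = Mul(-1, Add(24, 14400, Mul(116, Add(4, -14)))) = Mul(-1, Add(24, 14400, Mul(116, -10))) = Mul(-1, Add(24, 14400, -1160)) = Mul(-1, 13264) = -13264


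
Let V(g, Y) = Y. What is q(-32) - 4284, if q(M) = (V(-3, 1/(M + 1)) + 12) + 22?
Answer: -131751/31 ≈ -4250.0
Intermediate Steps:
q(M) = 34 + 1/(1 + M) (q(M) = (1/(M + 1) + 12) + 22 = (1/(1 + M) + 12) + 22 = (12 + 1/(1 + M)) + 22 = 34 + 1/(1 + M))
q(-32) - 4284 = (35 + 34*(-32))/(1 - 32) - 4284 = (35 - 1088)/(-31) - 4284 = -1/31*(-1053) - 4284 = 1053/31 - 4284 = -131751/31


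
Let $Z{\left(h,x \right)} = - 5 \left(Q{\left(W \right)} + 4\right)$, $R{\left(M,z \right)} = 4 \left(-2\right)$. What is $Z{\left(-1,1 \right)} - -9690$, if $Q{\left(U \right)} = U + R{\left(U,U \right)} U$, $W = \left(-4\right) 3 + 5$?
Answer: $9425$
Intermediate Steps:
$R{\left(M,z \right)} = -8$
$W = -7$ ($W = -12 + 5 = -7$)
$Q{\left(U \right)} = - 7 U$ ($Q{\left(U \right)} = U - 8 U = - 7 U$)
$Z{\left(h,x \right)} = -265$ ($Z{\left(h,x \right)} = - 5 \left(\left(-7\right) \left(-7\right) + 4\right) = - 5 \left(49 + 4\right) = \left(-5\right) 53 = -265$)
$Z{\left(-1,1 \right)} - -9690 = -265 - -9690 = -265 + 9690 = 9425$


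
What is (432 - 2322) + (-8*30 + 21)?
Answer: -2109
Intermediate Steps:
(432 - 2322) + (-8*30 + 21) = -1890 + (-240 + 21) = -1890 - 219 = -2109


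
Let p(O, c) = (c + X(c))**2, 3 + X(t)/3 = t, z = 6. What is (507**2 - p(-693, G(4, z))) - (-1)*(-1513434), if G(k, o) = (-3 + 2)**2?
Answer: -1256410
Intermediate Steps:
X(t) = -9 + 3*t
G(k, o) = 1 (G(k, o) = (-1)**2 = 1)
p(O, c) = (-9 + 4*c)**2 (p(O, c) = (c + (-9 + 3*c))**2 = (-9 + 4*c)**2)
(507**2 - p(-693, G(4, z))) - (-1)*(-1513434) = (507**2 - (-9 + 4*1)**2) - (-1)*(-1513434) = (257049 - (-9 + 4)**2) - 1*1513434 = (257049 - 1*(-5)**2) - 1513434 = (257049 - 1*25) - 1513434 = (257049 - 25) - 1513434 = 257024 - 1513434 = -1256410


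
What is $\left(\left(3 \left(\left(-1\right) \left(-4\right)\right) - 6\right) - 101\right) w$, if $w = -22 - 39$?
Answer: $5795$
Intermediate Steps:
$w = -61$ ($w = -22 - 39 = -61$)
$\left(\left(3 \left(\left(-1\right) \left(-4\right)\right) - 6\right) - 101\right) w = \left(\left(3 \left(\left(-1\right) \left(-4\right)\right) - 6\right) - 101\right) \left(-61\right) = \left(\left(3 \cdot 4 - 6\right) - 101\right) \left(-61\right) = \left(\left(12 - 6\right) - 101\right) \left(-61\right) = \left(6 - 101\right) \left(-61\right) = \left(-95\right) \left(-61\right) = 5795$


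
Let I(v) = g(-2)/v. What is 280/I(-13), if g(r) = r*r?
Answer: -910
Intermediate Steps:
g(r) = r²
I(v) = 4/v (I(v) = (-2)²/v = 4/v)
280/I(-13) = 280/((4/(-13))) = 280/((4*(-1/13))) = 280/(-4/13) = 280*(-13/4) = -910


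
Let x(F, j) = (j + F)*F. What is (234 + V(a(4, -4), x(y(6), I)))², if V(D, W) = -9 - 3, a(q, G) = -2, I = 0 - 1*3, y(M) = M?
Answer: 49284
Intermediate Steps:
I = -3 (I = 0 - 3 = -3)
x(F, j) = F*(F + j) (x(F, j) = (F + j)*F = F*(F + j))
V(D, W) = -12
(234 + V(a(4, -4), x(y(6), I)))² = (234 - 12)² = 222² = 49284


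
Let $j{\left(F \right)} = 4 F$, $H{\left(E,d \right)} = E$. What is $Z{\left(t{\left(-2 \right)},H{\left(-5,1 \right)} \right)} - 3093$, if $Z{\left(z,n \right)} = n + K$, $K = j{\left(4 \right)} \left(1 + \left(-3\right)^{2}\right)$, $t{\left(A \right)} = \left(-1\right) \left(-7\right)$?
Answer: $-2938$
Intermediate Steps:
$t{\left(A \right)} = 7$
$K = 160$ ($K = 4 \cdot 4 \left(1 + \left(-3\right)^{2}\right) = 16 \left(1 + 9\right) = 16 \cdot 10 = 160$)
$Z{\left(z,n \right)} = 160 + n$ ($Z{\left(z,n \right)} = n + 160 = 160 + n$)
$Z{\left(t{\left(-2 \right)},H{\left(-5,1 \right)} \right)} - 3093 = \left(160 - 5\right) - 3093 = 155 - 3093 = -2938$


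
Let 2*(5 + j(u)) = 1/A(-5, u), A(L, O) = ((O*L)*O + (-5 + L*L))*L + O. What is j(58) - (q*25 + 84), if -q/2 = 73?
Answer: 598661077/168116 ≈ 3561.0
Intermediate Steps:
q = -146 (q = -2*73 = -146)
A(L, O) = O + L*(-5 + L**2 + L*O**2) (A(L, O) = ((L*O)*O + (-5 + L**2))*L + O = (L*O**2 + (-5 + L**2))*L + O = (-5 + L**2 + L*O**2)*L + O = L*(-5 + L**2 + L*O**2) + O = O + L*(-5 + L**2 + L*O**2))
j(u) = -5 + 1/(2*(-100 + u + 25*u**2)) (j(u) = -5 + 1/(2*(u + (-5)**3 - 5*(-5) + (-5)**2*u**2)) = -5 + 1/(2*(u - 125 + 25 + 25*u**2)) = -5 + 1/(2*(-100 + u + 25*u**2)))
j(58) - (q*25 + 84) = (1001 - 250*58**2 - 10*58)/(2*(-100 + 58 + 25*58**2)) - (-146*25 + 84) = (1001 - 250*3364 - 580)/(2*(-100 + 58 + 25*3364)) - (-3650 + 84) = (1001 - 841000 - 580)/(2*(-100 + 58 + 84100)) - 1*(-3566) = (1/2)*(-840579)/84058 + 3566 = (1/2)*(1/84058)*(-840579) + 3566 = -840579/168116 + 3566 = 598661077/168116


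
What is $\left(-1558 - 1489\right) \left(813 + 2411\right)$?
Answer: $-9823528$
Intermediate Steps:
$\left(-1558 - 1489\right) \left(813 + 2411\right) = \left(-3047\right) 3224 = -9823528$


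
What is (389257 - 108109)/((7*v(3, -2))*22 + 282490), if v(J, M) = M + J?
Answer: 70287/70661 ≈ 0.99471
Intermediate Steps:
v(J, M) = J + M
(389257 - 108109)/((7*v(3, -2))*22 + 282490) = (389257 - 108109)/((7*(3 - 2))*22 + 282490) = 281148/((7*1)*22 + 282490) = 281148/(7*22 + 282490) = 281148/(154 + 282490) = 281148/282644 = 281148*(1/282644) = 70287/70661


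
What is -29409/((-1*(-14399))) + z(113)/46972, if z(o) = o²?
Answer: -1197538717/676349828 ≈ -1.7706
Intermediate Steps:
-29409/((-1*(-14399))) + z(113)/46972 = -29409/((-1*(-14399))) + 113²/46972 = -29409/14399 + 12769*(1/46972) = -29409*1/14399 + 12769/46972 = -29409/14399 + 12769/46972 = -1197538717/676349828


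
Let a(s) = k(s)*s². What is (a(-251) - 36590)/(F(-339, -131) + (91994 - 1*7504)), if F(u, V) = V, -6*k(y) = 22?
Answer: -802781/253077 ≈ -3.1721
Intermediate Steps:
k(y) = -11/3 (k(y) = -⅙*22 = -11/3)
a(s) = -11*s²/3
(a(-251) - 36590)/(F(-339, -131) + (91994 - 1*7504)) = (-11/3*(-251)² - 36590)/(-131 + (91994 - 1*7504)) = (-11/3*63001 - 36590)/(-131 + (91994 - 7504)) = (-693011/3 - 36590)/(-131 + 84490) = -802781/3/84359 = -802781/3*1/84359 = -802781/253077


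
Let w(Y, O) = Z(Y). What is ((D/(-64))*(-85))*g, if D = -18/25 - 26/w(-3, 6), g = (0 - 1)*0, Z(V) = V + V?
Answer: 0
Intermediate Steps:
Z(V) = 2*V
w(Y, O) = 2*Y
g = 0 (g = -1*0 = 0)
D = 271/75 (D = -18/25 - 26/(2*(-3)) = -18*1/25 - 26/(-6) = -18/25 - 26*(-1/6) = -18/25 + 13/3 = 271/75 ≈ 3.6133)
((D/(-64))*(-85))*g = (((271/75)/(-64))*(-85))*0 = (((271/75)*(-1/64))*(-85))*0 = -271/4800*(-85)*0 = (4607/960)*0 = 0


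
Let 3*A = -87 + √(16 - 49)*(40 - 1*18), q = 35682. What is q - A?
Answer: 35711 - 22*I*√33/3 ≈ 35711.0 - 42.127*I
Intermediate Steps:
A = -29 + 22*I*√33/3 (A = (-87 + √(16 - 49)*(40 - 1*18))/3 = (-87 + √(-33)*(40 - 18))/3 = (-87 + (I*√33)*22)/3 = (-87 + 22*I*√33)/3 = -29 + 22*I*√33/3 ≈ -29.0 + 42.127*I)
q - A = 35682 - (-29 + 22*I*√33/3) = 35682 + (29 - 22*I*√33/3) = 35711 - 22*I*√33/3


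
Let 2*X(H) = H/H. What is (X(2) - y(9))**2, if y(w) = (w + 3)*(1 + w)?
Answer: 57121/4 ≈ 14280.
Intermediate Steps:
X(H) = 1/2 (X(H) = (H/H)/2 = (1/2)*1 = 1/2)
y(w) = (1 + w)*(3 + w) (y(w) = (3 + w)*(1 + w) = (1 + w)*(3 + w))
(X(2) - y(9))**2 = (1/2 - (3 + 9**2 + 4*9))**2 = (1/2 - (3 + 81 + 36))**2 = (1/2 - 1*120)**2 = (1/2 - 120)**2 = (-239/2)**2 = 57121/4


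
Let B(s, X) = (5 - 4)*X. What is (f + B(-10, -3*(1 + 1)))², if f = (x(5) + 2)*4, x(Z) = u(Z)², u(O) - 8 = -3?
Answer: 10404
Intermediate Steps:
u(O) = 5 (u(O) = 8 - 3 = 5)
x(Z) = 25 (x(Z) = 5² = 25)
B(s, X) = X (B(s, X) = 1*X = X)
f = 108 (f = (25 + 2)*4 = 27*4 = 108)
(f + B(-10, -3*(1 + 1)))² = (108 - 3*(1 + 1))² = (108 - 3*2)² = (108 - 6)² = 102² = 10404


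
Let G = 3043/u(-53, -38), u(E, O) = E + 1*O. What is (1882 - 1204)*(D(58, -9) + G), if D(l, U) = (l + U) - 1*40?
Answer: -1507872/91 ≈ -16570.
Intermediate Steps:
u(E, O) = E + O
D(l, U) = -40 + U + l (D(l, U) = (U + l) - 40 = -40 + U + l)
G = -3043/91 (G = 3043/(-53 - 38) = 3043/(-91) = 3043*(-1/91) = -3043/91 ≈ -33.440)
(1882 - 1204)*(D(58, -9) + G) = (1882 - 1204)*((-40 - 9 + 58) - 3043/91) = 678*(9 - 3043/91) = 678*(-2224/91) = -1507872/91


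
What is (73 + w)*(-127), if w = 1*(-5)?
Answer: -8636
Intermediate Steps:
w = -5
(73 + w)*(-127) = (73 - 5)*(-127) = 68*(-127) = -8636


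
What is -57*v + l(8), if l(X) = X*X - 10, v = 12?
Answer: -630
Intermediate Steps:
l(X) = -10 + X² (l(X) = X² - 10 = -10 + X²)
-57*v + l(8) = -57*12 + (-10 + 8²) = -684 + (-10 + 64) = -684 + 54 = -630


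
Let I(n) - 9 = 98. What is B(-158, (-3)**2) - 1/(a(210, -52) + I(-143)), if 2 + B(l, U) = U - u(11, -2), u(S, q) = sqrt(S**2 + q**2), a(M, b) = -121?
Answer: 99/14 - 5*sqrt(5) ≈ -4.1089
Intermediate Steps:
I(n) = 107 (I(n) = 9 + 98 = 107)
B(l, U) = -2 + U - 5*sqrt(5) (B(l, U) = -2 + (U - sqrt(11**2 + (-2)**2)) = -2 + (U - sqrt(121 + 4)) = -2 + (U - sqrt(125)) = -2 + (U - 5*sqrt(5)) = -2 + U - 5*sqrt(5))
B(-158, (-3)**2) - 1/(a(210, -52) + I(-143)) = (-2 + (-3)**2 - 5*sqrt(5)) - 1/(-121 + 107) = (-2 + 9 - 5*sqrt(5)) - 1/(-14) = (7 - 5*sqrt(5)) - 1*(-1/14) = (7 - 5*sqrt(5)) + 1/14 = 99/14 - 5*sqrt(5)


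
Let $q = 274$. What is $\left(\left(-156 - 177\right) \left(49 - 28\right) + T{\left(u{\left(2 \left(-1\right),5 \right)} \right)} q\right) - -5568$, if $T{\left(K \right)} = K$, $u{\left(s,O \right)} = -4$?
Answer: $-2521$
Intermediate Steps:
$\left(\left(-156 - 177\right) \left(49 - 28\right) + T{\left(u{\left(2 \left(-1\right),5 \right)} \right)} q\right) - -5568 = \left(\left(-156 - 177\right) \left(49 - 28\right) - 1096\right) - -5568 = \left(\left(-333\right) 21 - 1096\right) + 5568 = \left(-6993 - 1096\right) + 5568 = -8089 + 5568 = -2521$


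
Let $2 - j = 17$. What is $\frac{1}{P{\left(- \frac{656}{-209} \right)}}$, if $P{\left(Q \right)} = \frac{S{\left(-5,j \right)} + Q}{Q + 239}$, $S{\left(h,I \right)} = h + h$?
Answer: $- \frac{16869}{478} \approx -35.291$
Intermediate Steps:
$j = -15$ ($j = 2 - 17 = -15$)
$S{\left(h,I \right)} = 2 h$
$P{\left(Q \right)} = \frac{-10 + Q}{239 + Q}$ ($P{\left(Q \right)} = \frac{2 \left(-5\right) + Q}{Q + 239} = \frac{-10 + Q}{239 + Q}$)
$\frac{1}{P{\left(- \frac{656}{-209} \right)}} = \frac{1}{\frac{1}{239 - \frac{656}{-209}} \left(-10 - \frac{656}{-209}\right)} = \frac{1}{\frac{1}{239 - - \frac{656}{209}} \left(-10 - - \frac{656}{209}\right)} = \frac{1}{\frac{1}{239 + \frac{656}{209}} \left(-10 + \frac{656}{209}\right)} = \frac{1}{\frac{1}{\frac{50607}{209}} \left(- \frac{1434}{209}\right)} = \frac{1}{\frac{209}{50607} \left(- \frac{1434}{209}\right)} = \frac{1}{- \frac{478}{16869}} = - \frac{16869}{478}$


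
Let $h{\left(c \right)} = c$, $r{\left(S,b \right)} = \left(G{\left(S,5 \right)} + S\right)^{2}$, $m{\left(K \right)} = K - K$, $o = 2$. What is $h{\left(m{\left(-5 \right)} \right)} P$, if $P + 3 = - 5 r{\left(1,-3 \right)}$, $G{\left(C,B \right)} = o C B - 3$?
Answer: $0$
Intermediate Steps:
$G{\left(C,B \right)} = -3 + 2 B C$ ($G{\left(C,B \right)} = 2 C B - 3 = 2 B C - 3 = -3 + 2 B C$)
$m{\left(K \right)} = 0$
$r{\left(S,b \right)} = \left(-3 + 11 S\right)^{2}$ ($r{\left(S,b \right)} = \left(\left(-3 + 2 \cdot 5 S\right) + S\right)^{2} = \left(\left(-3 + 10 S\right) + S\right)^{2} = \left(-3 + 11 S\right)^{2}$)
$P = -323$ ($P = -3 - 5 \left(-3 + 11 \cdot 1\right)^{2} = -3 - 5 \left(-3 + 11\right)^{2} = -3 - 5 \cdot 8^{2} = -3 - 320 = -323$)
$h{\left(m{\left(-5 \right)} \right)} P = 0 \left(-323\right) = 0$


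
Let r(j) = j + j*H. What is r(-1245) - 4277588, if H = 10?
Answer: -4291283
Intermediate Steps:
r(j) = 11*j (r(j) = j + j*10 = j + 10*j = 11*j)
r(-1245) - 4277588 = 11*(-1245) - 4277588 = -13695 - 4277588 = -4291283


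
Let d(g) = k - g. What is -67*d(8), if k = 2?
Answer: 402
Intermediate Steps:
d(g) = 2 - g
-67*d(8) = -67*(2 - 1*8) = -67*(2 - 8) = -67*(-6) = 402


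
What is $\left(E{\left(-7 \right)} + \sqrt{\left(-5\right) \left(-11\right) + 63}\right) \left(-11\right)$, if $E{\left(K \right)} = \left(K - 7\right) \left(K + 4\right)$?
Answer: $-462 - 11 \sqrt{118} \approx -581.49$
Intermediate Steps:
$E{\left(K \right)} = \left(-7 + K\right) \left(4 + K\right)$
$\left(E{\left(-7 \right)} + \sqrt{\left(-5\right) \left(-11\right) + 63}\right) \left(-11\right) = \left(\left(-28 + \left(-7\right)^{2} - -21\right) + \sqrt{\left(-5\right) \left(-11\right) + 63}\right) \left(-11\right) = \left(\left(-28 + 49 + 21\right) + \sqrt{55 + 63}\right) \left(-11\right) = \left(42 + \sqrt{118}\right) \left(-11\right) = -462 - 11 \sqrt{118}$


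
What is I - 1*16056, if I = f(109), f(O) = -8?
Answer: -16064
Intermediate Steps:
I = -8
I - 1*16056 = -8 - 1*16056 = -8 - 16056 = -16064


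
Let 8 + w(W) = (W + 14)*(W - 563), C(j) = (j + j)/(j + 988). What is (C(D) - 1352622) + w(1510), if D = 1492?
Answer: 28085753/310 ≈ 90599.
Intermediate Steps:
C(j) = 2*j/(988 + j) (C(j) = (2*j)/(988 + j) = 2*j/(988 + j))
w(W) = -8 + (-563 + W)*(14 + W) (w(W) = -8 + (W + 14)*(W - 563) = -8 + (14 + W)*(-563 + W) = -8 + (-563 + W)*(14 + W))
(C(D) - 1352622) + w(1510) = (2*1492/(988 + 1492) - 1352622) + (-7890 + 1510² - 549*1510) = (2*1492/2480 - 1352622) + (-7890 + 2280100 - 828990) = (2*1492*(1/2480) - 1352622) + 1443220 = (373/310 - 1352622) + 1443220 = -419312447/310 + 1443220 = 28085753/310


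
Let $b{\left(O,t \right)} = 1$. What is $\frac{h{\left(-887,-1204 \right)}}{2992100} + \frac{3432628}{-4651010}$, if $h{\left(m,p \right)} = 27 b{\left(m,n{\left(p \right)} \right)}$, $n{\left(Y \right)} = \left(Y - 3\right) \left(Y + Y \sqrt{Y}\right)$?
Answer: $- \frac{1027064066153}{1391628702100} \approx -0.73803$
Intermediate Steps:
$n{\left(Y \right)} = \left(-3 + Y\right) \left(Y + Y^{\frac{3}{2}}\right)$
$h{\left(m,p \right)} = 27$ ($h{\left(m,p \right)} = 27 \cdot 1 = 27$)
$\frac{h{\left(-887,-1204 \right)}}{2992100} + \frac{3432628}{-4651010} = \frac{27}{2992100} + \frac{3432628}{-4651010} = 27 \cdot \frac{1}{2992100} + 3432628 \left(- \frac{1}{4651010}\right) = \frac{27}{2992100} - \frac{1716314}{2325505} = - \frac{1027064066153}{1391628702100}$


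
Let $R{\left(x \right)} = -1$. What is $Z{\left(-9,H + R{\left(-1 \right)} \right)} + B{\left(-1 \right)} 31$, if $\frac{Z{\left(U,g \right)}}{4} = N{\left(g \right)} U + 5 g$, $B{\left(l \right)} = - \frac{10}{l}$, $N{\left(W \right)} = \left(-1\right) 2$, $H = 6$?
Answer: $482$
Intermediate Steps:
$N{\left(W \right)} = -2$
$Z{\left(U,g \right)} = - 8 U + 20 g$ ($Z{\left(U,g \right)} = 4 \left(- 2 U + 5 g\right) = - 8 U + 20 g$)
$Z{\left(-9,H + R{\left(-1 \right)} \right)} + B{\left(-1 \right)} 31 = \left(\left(-8\right) \left(-9\right) + 20 \left(6 - 1\right)\right) + - \frac{10}{-1} \cdot 31 = \left(72 + 20 \cdot 5\right) + \left(-10\right) \left(-1\right) 31 = \left(72 + 100\right) + 10 \cdot 31 = 172 + 310 = 482$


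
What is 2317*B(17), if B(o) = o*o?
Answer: 669613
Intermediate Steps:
B(o) = o**2
2317*B(17) = 2317*17**2 = 2317*289 = 669613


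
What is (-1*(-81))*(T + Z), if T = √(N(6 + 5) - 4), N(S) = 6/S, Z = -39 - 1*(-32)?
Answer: -567 + 81*I*√418/11 ≈ -567.0 + 150.55*I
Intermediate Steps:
Z = -7 (Z = -39 + 32 = -7)
T = I*√418/11 (T = √(6/(6 + 5) - 4) = √(6/11 - 4) = √(-38/11) = I*√418/11 ≈ 1.8586*I)
(-1*(-81))*(T + Z) = (-1*(-81))*(I*√418/11 - 7) = 81*(-7 + I*√418/11) = -567 + 81*I*√418/11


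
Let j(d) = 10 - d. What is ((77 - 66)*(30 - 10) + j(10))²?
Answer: 48400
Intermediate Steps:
((77 - 66)*(30 - 10) + j(10))² = ((77 - 66)*(30 - 10) + (10 - 1*10))² = (11*20 + (10 - 10))² = (220 + 0)² = 220² = 48400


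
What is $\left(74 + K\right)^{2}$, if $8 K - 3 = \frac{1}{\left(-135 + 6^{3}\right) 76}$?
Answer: $\frac{13416257678041}{2425365504} \approx 5531.6$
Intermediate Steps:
$K = \frac{18469}{49248}$ ($K = \frac{3}{8} + \frac{\frac{1}{-135 + 6^{3}} \cdot \frac{1}{76}}{8} = \frac{3}{8} + \frac{\frac{1}{-135 + 216} \cdot \frac{1}{76}}{8} = \frac{3}{8} + \frac{\frac{1}{81} \cdot \frac{1}{76}}{8} = \frac{3}{8} + \frac{1}{8} \cdot \frac{1}{6156} = \frac{3}{8} + \frac{1}{49248} = \frac{18469}{49248} \approx 0.37502$)
$\left(74 + K\right)^{2} = \left(74 + \frac{18469}{49248}\right)^{2} = \left(\frac{3662821}{49248}\right)^{2} = \frac{13416257678041}{2425365504}$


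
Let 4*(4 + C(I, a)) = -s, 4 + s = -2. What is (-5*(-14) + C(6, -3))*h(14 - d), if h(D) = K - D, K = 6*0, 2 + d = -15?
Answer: -4185/2 ≈ -2092.5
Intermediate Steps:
d = -17 (d = -2 - 15 = -17)
s = -6 (s = -4 - 2 = -6)
C(I, a) = -5/2 (C(I, a) = -4 + (-1*(-6))/4 = -4 + (¼)*6 = -4 + 3/2 = -5/2)
K = 0
h(D) = -D (h(D) = 0 - D = -D)
(-5*(-14) + C(6, -3))*h(14 - d) = (-5*(-14) - 5/2)*(-(14 - 1*(-17))) = (70 - 5/2)*(-(14 + 17)) = 135*(-1*31)/2 = (135/2)*(-31) = -4185/2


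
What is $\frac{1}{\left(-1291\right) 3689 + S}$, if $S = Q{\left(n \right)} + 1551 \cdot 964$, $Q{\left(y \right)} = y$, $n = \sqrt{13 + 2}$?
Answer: $- \frac{653467}{2135095600442} - \frac{\sqrt{15}}{10675478002210} \approx -3.0606 \cdot 10^{-7}$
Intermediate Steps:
$n = \sqrt{15} \approx 3.873$
$S = 1495164 + \sqrt{15}$ ($S = \sqrt{15} + 1551 \cdot 964 = \sqrt{15} + 1495164 = 1495164 + \sqrt{15} \approx 1.4952 \cdot 10^{6}$)
$\frac{1}{\left(-1291\right) 3689 + S} = \frac{1}{\left(-1291\right) 3689 + \left(1495164 + \sqrt{15}\right)} = \frac{1}{-4762499 + \left(1495164 + \sqrt{15}\right)} = \frac{1}{-3267335 + \sqrt{15}}$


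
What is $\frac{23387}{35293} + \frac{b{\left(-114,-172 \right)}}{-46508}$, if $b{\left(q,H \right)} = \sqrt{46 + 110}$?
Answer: $\frac{23387}{35293} - \frac{\sqrt{39}}{23254} \approx 0.66238$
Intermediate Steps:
$b{\left(q,H \right)} = 2 \sqrt{39}$ ($b{\left(q,H \right)} = \sqrt{156} = 2 \sqrt{39}$)
$\frac{23387}{35293} + \frac{b{\left(-114,-172 \right)}}{-46508} = \frac{23387}{35293} + \frac{2 \sqrt{39}}{-46508} = 23387 \cdot \frac{1}{35293} + 2 \sqrt{39} \left(- \frac{1}{46508}\right) = \frac{23387}{35293} - \frac{\sqrt{39}}{23254}$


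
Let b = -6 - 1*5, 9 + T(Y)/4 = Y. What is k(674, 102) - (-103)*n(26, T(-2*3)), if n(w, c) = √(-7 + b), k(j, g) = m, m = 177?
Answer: 177 + 309*I*√2 ≈ 177.0 + 436.99*I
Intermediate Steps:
T(Y) = -36 + 4*Y
b = -11 (b = -6 - 5 = -11)
k(j, g) = 177
n(w, c) = 3*I*√2 (n(w, c) = √(-7 - 11) = √(-18) = 3*I*√2)
k(674, 102) - (-103)*n(26, T(-2*3)) = 177 - (-103)*3*I*√2 = 177 - (-309)*I*√2 = 177 + 309*I*√2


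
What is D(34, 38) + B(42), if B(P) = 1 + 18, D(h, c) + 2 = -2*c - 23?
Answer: -82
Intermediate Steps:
D(h, c) = -25 - 2*c (D(h, c) = -2 + (-2*c - 23) = -2 + (-23 - 2*c) = -25 - 2*c)
B(P) = 19
D(34, 38) + B(42) = (-25 - 2*38) + 19 = (-25 - 76) + 19 = -101 + 19 = -82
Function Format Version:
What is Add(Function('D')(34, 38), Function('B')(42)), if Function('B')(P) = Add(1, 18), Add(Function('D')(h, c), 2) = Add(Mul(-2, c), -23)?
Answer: -82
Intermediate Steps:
Function('D')(h, c) = Add(-25, Mul(-2, c)) (Function('D')(h, c) = Add(-2, Add(Mul(-2, c), -23)) = Add(-2, Add(-23, Mul(-2, c))) = Add(-25, Mul(-2, c)))
Function('B')(P) = 19
Add(Function('D')(34, 38), Function('B')(42)) = Add(Add(-25, Mul(-2, 38)), 19) = Add(Add(-25, -76), 19) = Add(-101, 19) = -82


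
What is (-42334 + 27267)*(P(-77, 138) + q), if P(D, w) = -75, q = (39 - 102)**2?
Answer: -58670898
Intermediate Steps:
q = 3969 (q = (-63)**2 = 3969)
(-42334 + 27267)*(P(-77, 138) + q) = (-42334 + 27267)*(-75 + 3969) = -15067*3894 = -58670898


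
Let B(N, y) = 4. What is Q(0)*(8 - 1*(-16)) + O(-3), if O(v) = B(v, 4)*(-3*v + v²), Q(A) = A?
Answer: 72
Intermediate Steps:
O(v) = -12*v + 4*v² (O(v) = 4*(-3*v + v²) = 4*(v² - 3*v) = -12*v + 4*v²)
Q(0)*(8 - 1*(-16)) + O(-3) = 0*(8 - 1*(-16)) + 4*(-3)*(-3 - 3) = 0*(8 + 16) + 4*(-3)*(-6) = 0*24 + 72 = 0 + 72 = 72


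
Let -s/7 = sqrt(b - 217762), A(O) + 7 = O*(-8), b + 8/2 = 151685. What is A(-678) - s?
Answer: 5417 + 7*I*sqrt(66081) ≈ 5417.0 + 1799.4*I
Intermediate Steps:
b = 151681 (b = -4 + 151685 = 151681)
A(O) = -7 - 8*O (A(O) = -7 + O*(-8) = -7 - 8*O)
s = -7*I*sqrt(66081) (s = -7*sqrt(151681 - 217762) = -7*I*sqrt(66081) ≈ -1799.4*I)
A(-678) - s = (-7 - 8*(-678)) - (-7)*I*sqrt(66081) = (-7 + 5424) + 7*I*sqrt(66081) = 5417 + 7*I*sqrt(66081)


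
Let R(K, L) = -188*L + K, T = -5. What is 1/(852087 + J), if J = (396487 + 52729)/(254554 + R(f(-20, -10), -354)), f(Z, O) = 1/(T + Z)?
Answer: 8027649/6840266583863 ≈ 1.1736e-6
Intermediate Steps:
f(Z, O) = 1/(-5 + Z)
R(K, L) = K - 188*L
J = 11230400/8027649 (J = (396487 + 52729)/(254554 + (1/(-5 - 20) - 188*(-354))) = 449216/(254554 + (1/(-25) + 66552)) = 449216/(254554 + (-1/25 + 66552)) = 449216/(254554 + 1663799/25) = 449216/(8027649/25) = 449216*(25/8027649) = 11230400/8027649 ≈ 1.3990)
1/(852087 + J) = 1/(852087 + 11230400/8027649) = 1/(6840266583863/8027649) = 8027649/6840266583863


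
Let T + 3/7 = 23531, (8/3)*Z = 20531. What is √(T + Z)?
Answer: √24484082/28 ≈ 176.72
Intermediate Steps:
Z = 61593/8 (Z = (3/8)*20531 = 61593/8 ≈ 7699.1)
T = 164714/7 (T = -3/7 + 23531 = 164714/7 ≈ 23531.)
√(T + Z) = √(164714/7 + 61593/8) = √(1748863/56) = √24484082/28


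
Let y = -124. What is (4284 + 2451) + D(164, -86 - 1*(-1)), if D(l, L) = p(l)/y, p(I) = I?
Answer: 208744/31 ≈ 6733.7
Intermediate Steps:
D(l, L) = -l/124 (D(l, L) = l/(-124) = l*(-1/124) = -l/124)
(4284 + 2451) + D(164, -86 - 1*(-1)) = (4284 + 2451) - 1/124*164 = 6735 - 41/31 = 208744/31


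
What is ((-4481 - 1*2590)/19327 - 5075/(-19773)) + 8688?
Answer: 3320101544090/382152771 ≈ 8687.9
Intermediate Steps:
((-4481 - 1*2590)/19327 - 5075/(-19773)) + 8688 = ((-4481 - 2590)*(1/19327) - 5075*(-1/19773)) + 8688 = (-7071*1/19327 + 5075/19773) + 8688 = (-7071/19327 + 5075/19773) + 8688 = -41730358/382152771 + 8688 = 3320101544090/382152771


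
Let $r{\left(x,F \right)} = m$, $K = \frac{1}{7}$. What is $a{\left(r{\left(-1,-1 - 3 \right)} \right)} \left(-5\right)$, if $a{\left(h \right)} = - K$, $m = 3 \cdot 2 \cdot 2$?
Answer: $\frac{5}{7} \approx 0.71429$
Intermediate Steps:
$m = 12$ ($m = 6 \cdot 2 = 12$)
$K = \frac{1}{7} \approx 0.14286$
$r{\left(x,F \right)} = 12$
$a{\left(h \right)} = - \frac{1}{7}$ ($a{\left(h \right)} = \left(-1\right) \frac{1}{7} = - \frac{1}{7}$)
$a{\left(r{\left(-1,-1 - 3 \right)} \right)} \left(-5\right) = \left(- \frac{1}{7}\right) \left(-5\right) = \frac{5}{7}$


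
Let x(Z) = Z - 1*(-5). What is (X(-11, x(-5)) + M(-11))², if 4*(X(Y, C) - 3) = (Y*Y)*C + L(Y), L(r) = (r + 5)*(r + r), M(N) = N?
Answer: 625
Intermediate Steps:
x(Z) = 5 + Z (x(Z) = Z + 5 = 5 + Z)
L(r) = 2*r*(5 + r) (L(r) = (5 + r)*(2*r) = 2*r*(5 + r))
X(Y, C) = 3 + Y*(5 + Y)/2 + C*Y²/4 (X(Y, C) = 3 + ((Y*Y)*C + 2*Y*(5 + Y))/4 = 3 + (Y²*C + 2*Y*(5 + Y))/4 = 3 + (C*Y² + 2*Y*(5 + Y))/4 = 3 + (Y*(5 + Y)/2 + C*Y²/4) = 3 + Y*(5 + Y)/2 + C*Y²/4)
(X(-11, x(-5)) + M(-11))² = ((3 + (½)*(-11)*(5 - 11) + (¼)*(5 - 5)*(-11)²) - 11)² = ((3 + (½)*(-11)*(-6) + (¼)*0*121) - 11)² = ((3 + 33 + 0) - 11)² = (36 - 11)² = 25² = 625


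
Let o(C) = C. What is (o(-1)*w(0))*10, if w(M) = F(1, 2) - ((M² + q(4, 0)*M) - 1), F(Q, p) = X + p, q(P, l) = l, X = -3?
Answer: 0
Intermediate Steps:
F(Q, p) = -3 + p
w(M) = -M² (w(M) = (-3 + 2) - ((M² + 0*M) - 1) = -1 - ((M² + 0) - 1) = -1 - (M² - 1) = -1 - (-1 + M²) = -1 + (1 - M²) = -M²)
(o(-1)*w(0))*10 = -(-1)*0²*10 = -(-1)*0*10 = -1*0*10 = 0*10 = 0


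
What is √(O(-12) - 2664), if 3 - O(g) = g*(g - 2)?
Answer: I*√2829 ≈ 53.188*I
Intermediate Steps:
O(g) = 3 - g*(-2 + g) (O(g) = 3 - g*(g - 2) = 3 - g*(-2 + g))
√(O(-12) - 2664) = √((3 - 1*(-12)² + 2*(-12)) - 2664) = √((3 - 1*144 - 24) - 2664) = √((3 - 144 - 24) - 2664) = √(-165 - 2664) = √(-2829) = I*√2829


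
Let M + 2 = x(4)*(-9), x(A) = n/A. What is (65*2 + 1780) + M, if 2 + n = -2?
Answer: 1917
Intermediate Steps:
n = -4 (n = -2 - 2 = -4)
x(A) = -4/A
M = 7 (M = -2 - 4/4*(-9) = -2 - 4*¼*(-9) = -2 - 1*(-9) = -2 + 9 = 7)
(65*2 + 1780) + M = (65*2 + 1780) + 7 = (130 + 1780) + 7 = 1910 + 7 = 1917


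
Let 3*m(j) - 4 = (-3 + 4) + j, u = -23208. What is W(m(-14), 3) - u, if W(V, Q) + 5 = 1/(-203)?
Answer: 4710208/203 ≈ 23203.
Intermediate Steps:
m(j) = 5/3 + j/3 (m(j) = 4/3 + ((-3 + 4) + j)/3 = 4/3 + (1 + j)/3 = 4/3 + (⅓ + j/3) = 5/3 + j/3)
W(V, Q) = -1016/203 (W(V, Q) = -5 + 1/(-203) = -5 - 1/203 = -1016/203)
W(m(-14), 3) - u = -1016/203 - 1*(-23208) = -1016/203 + 23208 = 4710208/203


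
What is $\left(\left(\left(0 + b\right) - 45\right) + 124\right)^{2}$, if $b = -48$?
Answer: $961$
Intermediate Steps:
$\left(\left(\left(0 + b\right) - 45\right) + 124\right)^{2} = \left(\left(\left(0 - 48\right) - 45\right) + 124\right)^{2} = \left(\left(-48 - 45\right) + 124\right)^{2} = \left(-93 + 124\right)^{2} = 31^{2} = 961$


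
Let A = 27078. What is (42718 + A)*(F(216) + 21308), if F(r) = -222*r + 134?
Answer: -1850291960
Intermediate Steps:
F(r) = 134 - 222*r
(42718 + A)*(F(216) + 21308) = (42718 + 27078)*((134 - 222*216) + 21308) = 69796*((134 - 47952) + 21308) = 69796*(-47818 + 21308) = 69796*(-26510) = -1850291960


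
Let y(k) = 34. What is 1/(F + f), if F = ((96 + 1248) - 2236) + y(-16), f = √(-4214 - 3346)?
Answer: -143/123954 - I*√210/123954 ≈ -0.0011537 - 0.00011691*I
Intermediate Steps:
f = 6*I*√210 (f = √(-7560) = 6*I*√210 ≈ 86.948*I)
F = -858 (F = ((96 + 1248) - 2236) + 34 = (1344 - 2236) + 34 = -892 + 34 = -858)
1/(F + f) = 1/(-858 + 6*I*√210)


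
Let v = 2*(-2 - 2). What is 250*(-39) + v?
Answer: -9758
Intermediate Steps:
v = -8 (v = 2*(-4) = -8)
250*(-39) + v = 250*(-39) - 8 = -9750 - 8 = -9758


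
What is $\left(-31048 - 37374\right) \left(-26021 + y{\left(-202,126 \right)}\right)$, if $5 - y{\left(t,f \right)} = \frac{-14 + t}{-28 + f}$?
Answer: $\frac{87215881272}{49} \approx 1.7799 \cdot 10^{9}$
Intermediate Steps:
$y{\left(t,f \right)} = 5 - \frac{-14 + t}{-28 + f}$
$\left(-31048 - 37374\right) \left(-26021 + y{\left(-202,126 \right)}\right) = \left(-31048 - 37374\right) \left(-26021 + \frac{-126 - -202 + 5 \cdot 126}{-28 + 126}\right) = - 68422 \left(-26021 + \frac{-126 + 202 + 630}{98}\right) = - 68422 \left(-26021 + \frac{1}{98} \cdot 706\right) = - 68422 \left(-26021 + \frac{353}{49}\right) = \left(-68422\right) \left(- \frac{1274676}{49}\right) = \frac{87215881272}{49}$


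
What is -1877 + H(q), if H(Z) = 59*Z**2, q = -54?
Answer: 170167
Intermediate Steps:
-1877 + H(q) = -1877 + 59*(-54)**2 = -1877 + 59*2916 = -1877 + 172044 = 170167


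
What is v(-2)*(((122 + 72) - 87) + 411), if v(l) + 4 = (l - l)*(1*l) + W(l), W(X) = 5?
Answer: 518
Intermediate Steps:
v(l) = 1 (v(l) = -4 + ((l - l)*(1*l) + 5) = -4 + (0*l + 5) = -4 + (0 + 5) = -4 + 5 = 1)
v(-2)*(((122 + 72) - 87) + 411) = 1*(((122 + 72) - 87) + 411) = 1*((194 - 87) + 411) = 1*(107 + 411) = 1*518 = 518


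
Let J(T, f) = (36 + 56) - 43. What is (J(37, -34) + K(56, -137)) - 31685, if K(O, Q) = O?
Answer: -31580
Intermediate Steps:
J(T, f) = 49 (J(T, f) = 92 - 43 = 49)
(J(37, -34) + K(56, -137)) - 31685 = (49 + 56) - 31685 = 105 - 31685 = -31580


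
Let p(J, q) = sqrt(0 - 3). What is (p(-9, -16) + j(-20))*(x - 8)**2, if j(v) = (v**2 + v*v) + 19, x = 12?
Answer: 13104 + 16*I*sqrt(3) ≈ 13104.0 + 27.713*I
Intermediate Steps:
p(J, q) = I*sqrt(3) (p(J, q) = sqrt(-3) = I*sqrt(3))
j(v) = 19 + 2*v**2 (j(v) = (v**2 + v**2) + 19 = 2*v**2 + 19 = 19 + 2*v**2)
(p(-9, -16) + j(-20))*(x - 8)**2 = (I*sqrt(3) + (19 + 2*(-20)**2))*(12 - 8)**2 = (I*sqrt(3) + (19 + 2*400))*4**2 = (I*sqrt(3) + (19 + 800))*16 = (I*sqrt(3) + 819)*16 = (819 + I*sqrt(3))*16 = 13104 + 16*I*sqrt(3)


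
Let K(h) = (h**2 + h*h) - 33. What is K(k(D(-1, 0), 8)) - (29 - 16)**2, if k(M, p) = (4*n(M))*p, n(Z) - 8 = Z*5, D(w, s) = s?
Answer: 130870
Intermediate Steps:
n(Z) = 8 + 5*Z (n(Z) = 8 + Z*5 = 8 + 5*Z)
k(M, p) = p*(32 + 20*M) (k(M, p) = (4*(8 + 5*M))*p = (32 + 20*M)*p = p*(32 + 20*M))
K(h) = -33 + 2*h**2 (K(h) = (h**2 + h**2) - 33 = 2*h**2 - 33 = -33 + 2*h**2)
K(k(D(-1, 0), 8)) - (29 - 16)**2 = (-33 + 2*(4*8*(8 + 5*0))**2) - (29 - 16)**2 = (-33 + 2*(4*8*(8 + 0))**2) - 1*13**2 = (-33 + 2*(4*8*8)**2) - 1*169 = (-33 + 2*256**2) - 169 = (-33 + 2*65536) - 169 = (-33 + 131072) - 169 = 131039 - 169 = 130870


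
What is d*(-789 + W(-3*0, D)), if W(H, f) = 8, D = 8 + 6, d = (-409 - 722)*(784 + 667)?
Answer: 1281684261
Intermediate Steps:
d = -1641081 (d = -1131*1451 = -1641081)
D = 14
d*(-789 + W(-3*0, D)) = -1641081*(-789 + 8) = -1641081*(-781) = 1281684261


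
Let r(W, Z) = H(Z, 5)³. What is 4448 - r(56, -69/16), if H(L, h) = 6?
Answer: 4232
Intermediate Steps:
r(W, Z) = 216 (r(W, Z) = 6³ = 216)
4448 - r(56, -69/16) = 4448 - 1*216 = 4448 - 216 = 4232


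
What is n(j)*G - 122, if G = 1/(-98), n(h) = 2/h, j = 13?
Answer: -77715/637 ≈ -122.00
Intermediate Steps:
G = -1/98 ≈ -0.010204
n(j)*G - 122 = (2/13)*(-1/98) - 122 = -1/637 - 122 = -77715/637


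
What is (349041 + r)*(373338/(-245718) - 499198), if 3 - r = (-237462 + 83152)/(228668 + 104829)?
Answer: -793252244150700488742/4552567547 ≈ -1.7424e+11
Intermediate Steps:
r = 1154801/333497 (r = 3 - (-237462 + 83152)/(228668 + 104829) = 3 - (-154310)/333497 = 3 - 1*(-154310/333497) = 3 + 154310/333497 = 1154801/333497 ≈ 3.4627)
(349041 + r)*(373338/(-245718) - 499198) = (349041 + 1154801/333497)*(373338/(-245718) - 499198) = 116405281178*(373338*(-1/245718) - 499198)/333497 = 116405281178*(-20741/13651 - 499198)/333497 = (116405281178/333497)*(-6814572639/13651) = -793252244150700488742/4552567547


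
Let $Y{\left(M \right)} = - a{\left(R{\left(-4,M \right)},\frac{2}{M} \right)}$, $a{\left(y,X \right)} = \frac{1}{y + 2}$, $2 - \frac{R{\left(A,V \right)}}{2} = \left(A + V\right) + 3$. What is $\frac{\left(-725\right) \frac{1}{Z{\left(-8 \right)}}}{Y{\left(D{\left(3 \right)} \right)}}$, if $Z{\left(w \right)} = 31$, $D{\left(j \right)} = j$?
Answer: $\frac{1450}{31} \approx 46.774$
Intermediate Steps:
$R{\left(A,V \right)} = -2 - 2 A - 2 V$ ($R{\left(A,V \right)} = 4 - 2 \left(\left(A + V\right) + 3\right) = 4 - 2 \left(3 + A + V\right) = 4 - \left(6 + 2 A + 2 V\right) = -2 - 2 A - 2 V$)
$a{\left(y,X \right)} = \frac{1}{2 + y}$
$Y{\left(M \right)} = - \frac{1}{8 - 2 M}$ ($Y{\left(M \right)} = - \frac{1}{2 - \left(-6 + 2 M\right)} = - \frac{1}{8 - 2 M}$)
$\frac{\left(-725\right) \frac{1}{Z{\left(-8 \right)}}}{Y{\left(D{\left(3 \right)} \right)}} = \frac{\left(-725\right) \frac{1}{31}}{\frac{1}{2} \frac{1}{-4 + 3}} = \frac{\left(-725\right) \frac{1}{31}}{\frac{1}{2} \frac{1}{-1}} = - \frac{725}{31 \cdot \frac{1}{2} \left(-1\right)} = - \frac{725}{31 \left(- \frac{1}{2}\right)} = \left(- \frac{725}{31}\right) \left(-2\right) = \frac{1450}{31}$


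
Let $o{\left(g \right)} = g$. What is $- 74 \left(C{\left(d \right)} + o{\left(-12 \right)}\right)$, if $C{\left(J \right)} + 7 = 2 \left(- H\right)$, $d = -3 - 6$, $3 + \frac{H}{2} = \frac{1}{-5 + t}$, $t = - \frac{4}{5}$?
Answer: $\frac{13542}{29} \approx 466.97$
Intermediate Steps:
$t = - \frac{4}{5}$ ($t = \left(-4\right) \frac{1}{5} = - \frac{4}{5} \approx -0.8$)
$H = - \frac{184}{29}$ ($H = -6 + \frac{2}{-5 - \frac{4}{5}} = -6 + \frac{2}{- \frac{29}{5}} = -6 + 2 \left(- \frac{5}{29}\right) = -6 - \frac{10}{29} = - \frac{184}{29} \approx -6.3448$)
$d = -9$
$C{\left(J \right)} = \frac{165}{29}$ ($C{\left(J \right)} = -7 + 2 \left(\left(-1\right) \left(- \frac{184}{29}\right)\right) = -7 + 2 \cdot \frac{184}{29} = -7 + \frac{368}{29} = \frac{165}{29}$)
$- 74 \left(C{\left(d \right)} + o{\left(-12 \right)}\right) = - 74 \left(\frac{165}{29} - 12\right) = \left(-74\right) \left(- \frac{183}{29}\right) = \frac{13542}{29}$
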